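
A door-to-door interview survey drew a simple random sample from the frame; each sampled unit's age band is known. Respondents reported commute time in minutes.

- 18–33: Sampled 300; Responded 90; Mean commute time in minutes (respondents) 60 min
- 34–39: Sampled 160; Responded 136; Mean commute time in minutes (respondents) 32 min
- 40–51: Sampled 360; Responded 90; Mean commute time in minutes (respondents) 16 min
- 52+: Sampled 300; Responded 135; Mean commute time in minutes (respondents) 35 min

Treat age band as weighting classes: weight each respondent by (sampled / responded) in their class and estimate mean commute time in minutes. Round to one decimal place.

Class response rates: 18–33 90/300 = 30%, 34–39 136/160 = 85%, 40–51 90/360 = 25%, 52+ 135/300 = 45%.
With weight = n_sampled/n_responded per class, the weighted class total is n_sampled:
  18–33: 300 × 60 = 18,000
  34–39: 160 × 32 = 5120
  40–51: 360 × 16 = 5760
  52+: 300 × 35 = 10,500
Adjusted estimate = 39,380 / 1,120 = 35.1607 → 35.2.

35.2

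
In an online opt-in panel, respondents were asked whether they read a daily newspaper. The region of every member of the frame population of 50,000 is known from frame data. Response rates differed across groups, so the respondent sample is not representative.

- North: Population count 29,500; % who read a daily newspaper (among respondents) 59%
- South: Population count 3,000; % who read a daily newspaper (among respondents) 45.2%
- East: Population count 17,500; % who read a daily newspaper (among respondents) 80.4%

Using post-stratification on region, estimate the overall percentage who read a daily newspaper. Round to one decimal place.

Post-stratification weights by population share, not respondent share:
  North: (29,500/50,000) × 59 = 34.81
  South: (3,000/50,000) × 45.2 = 2.712
  East: (17,500/50,000) × 80.4 = 28.14
Post-stratified estimate = 65.662 → 65.7%.

65.7%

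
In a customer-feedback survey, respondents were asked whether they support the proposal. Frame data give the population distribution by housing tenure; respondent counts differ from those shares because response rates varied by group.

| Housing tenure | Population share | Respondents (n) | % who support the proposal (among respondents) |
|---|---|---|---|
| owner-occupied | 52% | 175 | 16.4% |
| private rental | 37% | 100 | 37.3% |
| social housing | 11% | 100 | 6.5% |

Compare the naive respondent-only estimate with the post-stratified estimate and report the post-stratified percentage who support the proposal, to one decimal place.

Without adjustment, the pooled respondent share is:
  (175/375)×16.4 + (100/375)×37.3 + (100/375)×6.5 = 19.3333%
Post-stratifying to population shares instead:
  0.52×16.4 + 0.37×37.3 + 0.11×6.5 = 23.044%

23.0%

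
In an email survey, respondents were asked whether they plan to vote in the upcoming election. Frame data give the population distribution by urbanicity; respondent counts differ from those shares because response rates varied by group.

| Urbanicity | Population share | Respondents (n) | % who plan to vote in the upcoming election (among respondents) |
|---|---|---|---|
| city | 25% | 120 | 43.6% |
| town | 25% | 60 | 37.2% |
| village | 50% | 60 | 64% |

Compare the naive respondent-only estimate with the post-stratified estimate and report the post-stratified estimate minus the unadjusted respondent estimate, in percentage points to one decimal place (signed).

Without adjustment, the pooled respondent share is:
  (120/240)×43.6 + (60/240)×37.2 + (60/240)×64 = 47.1%
Post-stratifying to population shares instead:
  0.25×43.6 + 0.25×37.2 + 0.5×64 = 52.2%
Difference = 52.2 − 47.1 = 5.1 pp.

+5.1 percentage points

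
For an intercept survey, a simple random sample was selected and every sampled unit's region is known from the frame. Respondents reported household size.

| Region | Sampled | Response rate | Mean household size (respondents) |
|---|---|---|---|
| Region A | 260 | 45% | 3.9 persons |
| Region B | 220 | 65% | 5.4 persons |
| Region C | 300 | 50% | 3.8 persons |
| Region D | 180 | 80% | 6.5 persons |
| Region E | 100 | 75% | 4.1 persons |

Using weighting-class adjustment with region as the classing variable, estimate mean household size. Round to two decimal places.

4.64

With weight = n_sampled/n_responded per class, the weighted class total is n_sampled:
  Region A: 260 × 3.9 = 1014
  Region B: 220 × 5.4 = 1188
  Region C: 300 × 3.8 = 1140
  Region D: 180 × 6.5 = 1170
  Region E: 100 × 4.1 = 410
Adjusted estimate = 4922 / 1,060 = 4.6434 → 4.64.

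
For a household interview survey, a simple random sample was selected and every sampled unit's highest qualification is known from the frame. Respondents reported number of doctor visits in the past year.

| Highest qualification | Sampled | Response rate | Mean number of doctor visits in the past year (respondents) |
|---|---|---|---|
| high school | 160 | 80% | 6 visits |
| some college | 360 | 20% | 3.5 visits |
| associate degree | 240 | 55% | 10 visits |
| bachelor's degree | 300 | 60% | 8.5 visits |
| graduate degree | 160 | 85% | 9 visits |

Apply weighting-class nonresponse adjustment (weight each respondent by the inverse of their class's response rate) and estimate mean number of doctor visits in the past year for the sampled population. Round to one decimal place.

Each respondent's weight = sampled/responded in their class; summing within a class gives n_sampled, so:
  high school: 160 × 6 = 960
  some college: 360 × 3.5 = 1260
  associate degree: 240 × 10 = 2400
  bachelor's degree: 300 × 8.5 = 2550
  graduate degree: 160 × 9 = 1440
Adjusted estimate = 8610 / 1,220 = 7.05738 → 7.1.

7.1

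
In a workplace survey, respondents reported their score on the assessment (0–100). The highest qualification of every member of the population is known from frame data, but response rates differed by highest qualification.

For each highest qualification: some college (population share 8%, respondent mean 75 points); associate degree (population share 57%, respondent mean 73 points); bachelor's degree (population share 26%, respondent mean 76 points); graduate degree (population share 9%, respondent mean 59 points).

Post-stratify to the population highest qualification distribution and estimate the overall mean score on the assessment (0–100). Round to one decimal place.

Each cell contributes population-share × respondent value:
  some college: 0.08 × 75 = 6
  associate degree: 0.57 × 73 = 41.61
  bachelor's degree: 0.26 × 76 = 19.76
  graduate degree: 0.09 × 59 = 5.31
Post-stratified estimate = 72.68 → 72.7.

72.7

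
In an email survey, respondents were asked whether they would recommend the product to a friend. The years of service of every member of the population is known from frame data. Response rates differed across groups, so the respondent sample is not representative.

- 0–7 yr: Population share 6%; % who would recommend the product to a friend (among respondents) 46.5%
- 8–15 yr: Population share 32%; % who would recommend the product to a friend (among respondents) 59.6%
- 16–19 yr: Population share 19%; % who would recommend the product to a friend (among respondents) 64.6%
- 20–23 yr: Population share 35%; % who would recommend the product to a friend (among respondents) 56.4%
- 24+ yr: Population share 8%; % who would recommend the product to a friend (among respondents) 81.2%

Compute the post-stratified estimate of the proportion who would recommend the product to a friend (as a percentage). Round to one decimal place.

Each cell contributes population-share × respondent value:
  0–7 yr: 0.06 × 46.5 = 2.79
  8–15 yr: 0.32 × 59.6 = 19.072
  16–19 yr: 0.19 × 64.6 = 12.274
  20–23 yr: 0.35 × 56.4 = 19.74
  24+ yr: 0.08 × 81.2 = 6.496
Post-stratified estimate = 60.372 → 60.4%.

60.4%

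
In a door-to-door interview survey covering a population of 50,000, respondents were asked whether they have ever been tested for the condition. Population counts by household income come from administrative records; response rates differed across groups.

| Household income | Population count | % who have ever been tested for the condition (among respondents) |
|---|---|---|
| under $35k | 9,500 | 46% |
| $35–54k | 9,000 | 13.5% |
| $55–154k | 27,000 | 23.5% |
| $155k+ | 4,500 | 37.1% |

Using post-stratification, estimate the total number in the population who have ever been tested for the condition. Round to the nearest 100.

Apply each group's respondent rate to its population count:
  under $35k: 9,500 × 46% = 4370
  $35–54k: 9,000 × 13.5% = 1215
  $55–154k: 27,000 × 23.5% = 6345
  $155k+: 4,500 × 37.1% = 1669.5
Estimated total = 13599.5 → 13,600.

13,600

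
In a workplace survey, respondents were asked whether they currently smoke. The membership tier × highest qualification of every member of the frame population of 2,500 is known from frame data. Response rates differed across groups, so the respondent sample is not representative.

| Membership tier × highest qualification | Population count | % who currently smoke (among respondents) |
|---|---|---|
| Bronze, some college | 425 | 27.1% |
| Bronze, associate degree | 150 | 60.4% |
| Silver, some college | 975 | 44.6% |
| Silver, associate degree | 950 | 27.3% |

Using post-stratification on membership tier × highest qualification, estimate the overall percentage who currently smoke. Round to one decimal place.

Reweight to the known membership tier × highest qualification distribution:
  Bronze, some college: (425/2,500) × 27.1 = 4.607
  Bronze, associate degree: (150/2,500) × 60.4 = 3.624
  Silver, some college: (975/2,500) × 44.6 = 17.394
  Silver, associate degree: (950/2,500) × 27.3 = 10.374
Post-stratified estimate = 35.999 → 36.0%.

36.0%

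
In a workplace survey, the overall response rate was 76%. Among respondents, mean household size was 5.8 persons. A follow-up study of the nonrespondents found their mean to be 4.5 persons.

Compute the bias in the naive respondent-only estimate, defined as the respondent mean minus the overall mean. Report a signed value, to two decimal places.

Nonresponse fraction = 1 − 0.76 = 0.24.
Bias = (nonresponse fraction) × (respondent mean − nonrespondent mean)
     = 0.24 × (5.8 − 4.5) = 0.24 × 1.3 = 0.312.

+0.31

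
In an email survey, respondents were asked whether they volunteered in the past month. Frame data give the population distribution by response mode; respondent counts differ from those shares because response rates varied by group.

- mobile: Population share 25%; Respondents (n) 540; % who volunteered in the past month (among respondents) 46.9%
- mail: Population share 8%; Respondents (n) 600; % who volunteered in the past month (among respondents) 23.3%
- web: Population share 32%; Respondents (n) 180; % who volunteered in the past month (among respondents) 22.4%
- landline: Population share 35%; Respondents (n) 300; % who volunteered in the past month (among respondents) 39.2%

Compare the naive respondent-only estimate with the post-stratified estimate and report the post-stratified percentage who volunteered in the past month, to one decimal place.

Unadjusted (pooled respondent) estimate weights by respondent counts:
  (540/1620)×46.9 + (600/1620)×23.3 + (180/1620)×22.4 + (300/1620)×39.2 = 34.0111%
Post-stratifying to population shares instead:
  0.25×46.9 + 0.08×23.3 + 0.32×22.4 + 0.35×39.2 = 34.477%

34.5%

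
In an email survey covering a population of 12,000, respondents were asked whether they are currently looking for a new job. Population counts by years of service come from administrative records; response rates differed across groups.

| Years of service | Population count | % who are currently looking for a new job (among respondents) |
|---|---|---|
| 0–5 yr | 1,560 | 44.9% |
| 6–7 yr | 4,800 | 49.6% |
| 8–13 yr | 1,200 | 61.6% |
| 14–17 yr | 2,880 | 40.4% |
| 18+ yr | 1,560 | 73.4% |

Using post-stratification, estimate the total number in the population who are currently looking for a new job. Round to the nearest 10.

Each cell contributes its population count × the respondent rate:
  0–5 yr: 1,560 × 44.9% = 700.44
  6–7 yr: 4,800 × 49.6% = 2380.8
  8–13 yr: 1,200 × 61.6% = 739.2
  14–17 yr: 2,880 × 40.4% = 1163.52
  18+ yr: 1,560 × 73.4% = 1145.04
Estimated total = 6129 → 6,130.

6,130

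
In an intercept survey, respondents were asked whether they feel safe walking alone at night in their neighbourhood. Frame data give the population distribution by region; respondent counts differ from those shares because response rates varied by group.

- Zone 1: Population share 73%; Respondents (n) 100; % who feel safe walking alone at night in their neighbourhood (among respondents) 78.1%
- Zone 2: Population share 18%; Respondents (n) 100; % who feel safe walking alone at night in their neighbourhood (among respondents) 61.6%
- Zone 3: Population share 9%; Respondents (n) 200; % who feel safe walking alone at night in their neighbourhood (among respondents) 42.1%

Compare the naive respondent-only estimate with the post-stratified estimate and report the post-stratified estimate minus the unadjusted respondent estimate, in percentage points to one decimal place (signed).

Without adjustment, the pooled respondent share is:
  (100/400)×78.1 + (100/400)×61.6 + (200/400)×42.1 = 55.975%
Post-stratified estimate weights by population shares:
  0.73×78.1 + 0.18×61.6 + 0.09×42.1 = 71.89%
Difference = 71.89 − 55.975 = 15.915 pp.

+15.9 percentage points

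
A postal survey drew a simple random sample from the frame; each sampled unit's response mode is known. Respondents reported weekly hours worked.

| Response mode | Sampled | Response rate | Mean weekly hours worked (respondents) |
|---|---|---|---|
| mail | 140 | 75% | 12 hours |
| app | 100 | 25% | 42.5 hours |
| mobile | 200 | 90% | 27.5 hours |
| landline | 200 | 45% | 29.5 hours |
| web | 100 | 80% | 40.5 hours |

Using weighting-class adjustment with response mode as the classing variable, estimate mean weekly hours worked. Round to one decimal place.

Inverse-response-rate weighting restores each class to its sampled count, so class totals weight by n_sampled:
  mail: 140 × 12 = 1680
  app: 100 × 42.5 = 4250
  mobile: 200 × 27.5 = 5500
  landline: 200 × 29.5 = 5900
  web: 100 × 40.5 = 4050
Adjusted estimate = 21,380 / 740 = 28.8919 → 28.9.

28.9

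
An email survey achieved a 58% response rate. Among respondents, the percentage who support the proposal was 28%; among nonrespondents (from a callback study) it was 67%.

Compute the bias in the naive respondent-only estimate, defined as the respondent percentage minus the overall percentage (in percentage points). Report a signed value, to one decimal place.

-16.4 percentage points

Nonresponse fraction = 1 − 0.58 = 0.42.
Bias = (nonresponse fraction) × (respondent percentage − nonrespondent percentage)
     = 0.42 × (28 − 67) = 0.42 × -39 = -16.38.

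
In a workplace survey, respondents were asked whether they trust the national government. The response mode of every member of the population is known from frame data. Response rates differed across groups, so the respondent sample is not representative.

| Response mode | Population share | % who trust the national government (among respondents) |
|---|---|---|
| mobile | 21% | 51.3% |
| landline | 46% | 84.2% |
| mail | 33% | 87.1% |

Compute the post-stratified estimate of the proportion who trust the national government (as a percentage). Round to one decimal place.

78.2%

Reweight to the known response mode distribution:
  mobile: 0.21 × 51.3 = 10.773
  landline: 0.46 × 84.2 = 38.732
  mail: 0.33 × 87.1 = 28.743
Post-stratified estimate = 78.248 → 78.2%.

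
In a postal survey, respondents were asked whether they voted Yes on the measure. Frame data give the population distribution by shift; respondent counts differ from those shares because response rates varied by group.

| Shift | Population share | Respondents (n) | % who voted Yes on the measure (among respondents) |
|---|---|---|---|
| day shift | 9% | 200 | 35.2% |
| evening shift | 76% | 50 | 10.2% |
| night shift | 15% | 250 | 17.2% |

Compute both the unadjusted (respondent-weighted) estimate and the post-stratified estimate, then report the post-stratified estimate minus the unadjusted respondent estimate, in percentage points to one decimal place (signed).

Naive respondent-only estimate (weights = respondent counts):
  (200/500)×35.2 + (50/500)×10.2 + (250/500)×17.2 = 23.7%
Reweighting by population shift shares:
  0.09×35.2 + 0.76×10.2 + 0.15×17.2 = 13.5%
Difference = 13.5 − 23.7 = -10.2 pp.

-10.2 percentage points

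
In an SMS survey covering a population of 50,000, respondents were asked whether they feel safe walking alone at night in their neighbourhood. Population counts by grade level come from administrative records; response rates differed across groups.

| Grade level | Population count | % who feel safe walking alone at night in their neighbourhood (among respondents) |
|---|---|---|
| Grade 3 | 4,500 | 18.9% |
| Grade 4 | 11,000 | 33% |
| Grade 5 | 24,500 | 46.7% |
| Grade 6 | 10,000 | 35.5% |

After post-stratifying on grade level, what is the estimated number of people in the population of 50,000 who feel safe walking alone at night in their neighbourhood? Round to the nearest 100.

19,500

Apply each group's respondent rate to its population count:
  Grade 3: 4,500 × 18.9% = 850.5
  Grade 4: 11,000 × 33% = 3630
  Grade 5: 24,500 × 46.7% = 11441.5
  Grade 6: 10,000 × 35.5% = 3550
Estimated total = 19,472 → 19,500.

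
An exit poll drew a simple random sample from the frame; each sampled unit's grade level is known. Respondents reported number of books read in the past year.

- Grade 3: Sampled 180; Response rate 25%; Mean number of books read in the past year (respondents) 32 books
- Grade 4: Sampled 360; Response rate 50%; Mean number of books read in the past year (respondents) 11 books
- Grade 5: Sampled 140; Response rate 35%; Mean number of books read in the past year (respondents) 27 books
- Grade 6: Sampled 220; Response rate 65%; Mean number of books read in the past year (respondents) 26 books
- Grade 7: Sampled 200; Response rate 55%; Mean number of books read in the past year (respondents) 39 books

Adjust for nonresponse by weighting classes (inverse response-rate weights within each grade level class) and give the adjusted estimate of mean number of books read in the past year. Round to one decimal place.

With weight = n_sampled/n_responded per class, the weighted class total is n_sampled:
  Grade 3: 180 × 32 = 5760
  Grade 4: 360 × 11 = 3960
  Grade 5: 140 × 27 = 3780
  Grade 6: 220 × 26 = 5720
  Grade 7: 200 × 39 = 7800
Adjusted estimate = 27,020 / 1,100 = 24.5636 → 24.6.

24.6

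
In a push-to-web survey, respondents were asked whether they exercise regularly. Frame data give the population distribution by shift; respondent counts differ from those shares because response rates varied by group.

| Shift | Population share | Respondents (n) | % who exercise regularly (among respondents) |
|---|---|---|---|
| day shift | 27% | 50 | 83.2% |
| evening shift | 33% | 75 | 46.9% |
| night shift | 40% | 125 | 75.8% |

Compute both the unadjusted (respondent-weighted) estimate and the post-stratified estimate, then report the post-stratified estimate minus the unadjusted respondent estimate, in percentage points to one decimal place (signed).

Without adjustment, the pooled respondent share is:
  (50/250)×83.2 + (75/250)×46.9 + (125/250)×75.8 = 68.61%
Post-stratified estimate weights by population shares:
  0.27×83.2 + 0.33×46.9 + 0.4×75.8 = 68.261%
Difference = 68.261 − 68.61 = -0.349 pp.

-0.3 percentage points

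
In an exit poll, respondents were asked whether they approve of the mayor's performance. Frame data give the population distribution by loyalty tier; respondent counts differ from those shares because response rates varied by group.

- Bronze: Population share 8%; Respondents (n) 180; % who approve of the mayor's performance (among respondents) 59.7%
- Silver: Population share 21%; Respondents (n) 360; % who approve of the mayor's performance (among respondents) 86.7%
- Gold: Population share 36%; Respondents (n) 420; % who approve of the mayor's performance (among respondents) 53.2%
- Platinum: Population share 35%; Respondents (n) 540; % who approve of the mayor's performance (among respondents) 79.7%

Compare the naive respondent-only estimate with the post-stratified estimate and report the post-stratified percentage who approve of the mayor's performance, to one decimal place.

70.0%

Unadjusted (pooled respondent) estimate weights by respondent counts:
  (180/1500)×59.7 + (360/1500)×86.7 + (420/1500)×53.2 + (540/1500)×79.7 = 71.56%
Post-stratifying to population shares instead:
  0.08×59.7 + 0.21×86.7 + 0.36×53.2 + 0.35×79.7 = 70.03%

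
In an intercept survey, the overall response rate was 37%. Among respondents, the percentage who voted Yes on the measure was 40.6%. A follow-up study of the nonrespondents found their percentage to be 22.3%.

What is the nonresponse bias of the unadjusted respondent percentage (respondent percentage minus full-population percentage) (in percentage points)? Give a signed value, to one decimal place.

Nonresponse fraction = 1 − 0.37 = 0.63.
Bias = (nonresponse fraction) × (respondent percentage − nonrespondent percentage)
     = 0.63 × (40.6 − 22.3) = 0.63 × 18.3 = 11.529.

+11.5 percentage points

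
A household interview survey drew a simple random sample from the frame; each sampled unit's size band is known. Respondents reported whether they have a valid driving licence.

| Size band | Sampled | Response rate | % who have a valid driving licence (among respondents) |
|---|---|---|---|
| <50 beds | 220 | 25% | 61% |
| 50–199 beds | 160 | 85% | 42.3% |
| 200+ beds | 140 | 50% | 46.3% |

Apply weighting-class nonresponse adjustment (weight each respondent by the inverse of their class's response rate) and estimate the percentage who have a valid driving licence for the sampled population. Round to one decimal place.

With weight = n_sampled/n_responded per class, the weighted class total is n_sampled:
  <50 beds: 220 × 61 = 13,420
  50–199 beds: 160 × 42.3 = 6768
  200+ beds: 140 × 46.3 = 6482
Adjusted estimate = 26,670 / 520 = 51.2885 → 51.3%.

51.3%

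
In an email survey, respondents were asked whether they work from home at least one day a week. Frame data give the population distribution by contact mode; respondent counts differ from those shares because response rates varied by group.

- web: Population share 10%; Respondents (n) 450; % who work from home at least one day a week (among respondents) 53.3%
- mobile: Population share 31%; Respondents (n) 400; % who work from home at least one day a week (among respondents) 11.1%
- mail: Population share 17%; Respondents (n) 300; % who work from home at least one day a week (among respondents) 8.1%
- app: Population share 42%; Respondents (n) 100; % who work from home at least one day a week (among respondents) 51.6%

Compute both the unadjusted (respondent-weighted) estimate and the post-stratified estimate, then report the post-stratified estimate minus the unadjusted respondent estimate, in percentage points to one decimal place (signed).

+3.0 percentage points

Without adjustment, the pooled respondent share is:
  (450/1250)×53.3 + (400/1250)×11.1 + (300/1250)×8.1 + (100/1250)×51.6 = 28.812%
Post-stratified estimate weights by population shares:
  0.1×53.3 + 0.31×11.1 + 0.17×8.1 + 0.42×51.6 = 31.82%
Difference = 31.82 − 28.812 = 3.008 pp.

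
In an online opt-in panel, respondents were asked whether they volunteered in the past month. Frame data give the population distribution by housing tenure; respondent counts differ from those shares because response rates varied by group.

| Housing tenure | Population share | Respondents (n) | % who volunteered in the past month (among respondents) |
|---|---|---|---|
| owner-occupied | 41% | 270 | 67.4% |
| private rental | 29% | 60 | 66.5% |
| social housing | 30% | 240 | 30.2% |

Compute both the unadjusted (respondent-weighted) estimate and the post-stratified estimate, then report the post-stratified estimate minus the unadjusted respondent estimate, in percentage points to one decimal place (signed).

Unadjusted (pooled respondent) estimate weights by respondent counts:
  (270/570)×67.4 + (60/570)×66.5 + (240/570)×30.2 = 51.6421%
Reweighting by population housing tenure shares:
  0.41×67.4 + 0.29×66.5 + 0.3×30.2 = 55.979%
Difference = 55.979 − 51.6421 = 4.3369 pp.

+4.3 percentage points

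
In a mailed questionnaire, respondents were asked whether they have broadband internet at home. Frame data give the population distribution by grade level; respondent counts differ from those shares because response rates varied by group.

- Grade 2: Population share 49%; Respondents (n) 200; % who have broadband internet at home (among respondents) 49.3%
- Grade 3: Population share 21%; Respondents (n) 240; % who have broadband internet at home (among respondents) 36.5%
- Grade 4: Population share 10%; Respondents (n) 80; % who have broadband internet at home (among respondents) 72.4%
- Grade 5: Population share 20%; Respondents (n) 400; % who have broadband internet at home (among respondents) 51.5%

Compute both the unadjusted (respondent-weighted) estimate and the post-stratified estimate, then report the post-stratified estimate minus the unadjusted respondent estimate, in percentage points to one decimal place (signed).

+0.4 percentage points

Unadjusted (pooled respondent) estimate weights by respondent counts:
  (200/920)×49.3 + (240/920)×36.5 + (80/920)×72.4 + (400/920)×51.5 = 48.9261%
Post-stratifying to population shares instead:
  0.49×49.3 + 0.21×36.5 + 0.1×72.4 + 0.2×51.5 = 49.362%
Difference = 49.362 − 48.9261 = 0.4359 pp.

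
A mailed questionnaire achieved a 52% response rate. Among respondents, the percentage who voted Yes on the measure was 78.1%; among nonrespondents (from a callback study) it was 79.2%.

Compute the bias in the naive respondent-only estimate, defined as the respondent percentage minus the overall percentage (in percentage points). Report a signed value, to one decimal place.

-0.5 percentage points

Nonresponse fraction = 1 − 0.52 = 0.48.
Bias = (nonresponse fraction) × (respondent percentage − nonrespondent percentage)
     = 0.48 × (78.1 − 79.2) = 0.48 × -1.1 = -0.528.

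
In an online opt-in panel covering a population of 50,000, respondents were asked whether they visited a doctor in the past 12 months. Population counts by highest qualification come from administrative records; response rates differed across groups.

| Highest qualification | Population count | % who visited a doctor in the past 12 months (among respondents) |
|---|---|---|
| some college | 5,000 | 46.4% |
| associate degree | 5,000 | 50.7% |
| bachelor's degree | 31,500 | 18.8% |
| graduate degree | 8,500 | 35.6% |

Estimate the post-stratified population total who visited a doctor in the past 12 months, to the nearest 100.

Estimated count per cell = population count × respondent percentage:
  some college: 5,000 × 46.4% = 2320
  associate degree: 5,000 × 50.7% = 2535
  bachelor's degree: 31,500 × 18.8% = 5922
  graduate degree: 8,500 × 35.6% = 3026
Estimated total = 13,803 → 13,800.

13,800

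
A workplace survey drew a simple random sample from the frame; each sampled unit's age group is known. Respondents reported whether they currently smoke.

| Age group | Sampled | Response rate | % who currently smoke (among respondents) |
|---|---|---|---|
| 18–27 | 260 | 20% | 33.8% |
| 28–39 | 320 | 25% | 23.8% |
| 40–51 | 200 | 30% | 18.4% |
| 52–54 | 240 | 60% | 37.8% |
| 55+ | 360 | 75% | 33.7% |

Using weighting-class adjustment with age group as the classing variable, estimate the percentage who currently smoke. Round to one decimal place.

With weight = n_sampled/n_responded per class, the weighted class total is n_sampled:
  18–27: 260 × 33.8 = 8788
  28–39: 320 × 23.8 = 7616
  40–51: 200 × 18.4 = 3680
  52–54: 240 × 37.8 = 9072
  55+: 360 × 33.7 = 12132
Adjusted estimate = 41,288 / 1,380 = 29.9188 → 29.9%.

29.9%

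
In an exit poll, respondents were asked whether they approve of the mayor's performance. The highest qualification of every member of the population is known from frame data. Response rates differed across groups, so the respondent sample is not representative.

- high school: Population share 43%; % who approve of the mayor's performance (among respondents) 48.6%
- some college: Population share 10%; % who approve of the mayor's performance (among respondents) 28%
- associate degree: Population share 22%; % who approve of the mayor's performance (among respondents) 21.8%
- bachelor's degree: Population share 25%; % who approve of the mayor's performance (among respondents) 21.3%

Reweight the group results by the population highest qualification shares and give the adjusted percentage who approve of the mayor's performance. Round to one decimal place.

Each cell contributes population-share × respondent value:
  high school: 0.43 × 48.6 = 20.898
  some college: 0.1 × 28 = 2.8
  associate degree: 0.22 × 21.8 = 4.796
  bachelor's degree: 0.25 × 21.3 = 5.325
Post-stratified estimate = 33.819 → 33.8%.

33.8%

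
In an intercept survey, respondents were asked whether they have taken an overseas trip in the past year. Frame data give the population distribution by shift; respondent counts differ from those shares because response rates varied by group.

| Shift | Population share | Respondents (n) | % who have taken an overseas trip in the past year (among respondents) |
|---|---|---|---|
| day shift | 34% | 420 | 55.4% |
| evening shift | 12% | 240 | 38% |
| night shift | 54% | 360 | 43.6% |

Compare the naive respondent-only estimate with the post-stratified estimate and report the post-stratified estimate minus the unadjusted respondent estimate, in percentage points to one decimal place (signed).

-0.2 percentage points

Naive respondent-only estimate (weights = respondent counts):
  (420/1020)×55.4 + (240/1020)×38 + (360/1020)×43.6 = 47.1412%
Reweighting by population shift shares:
  0.34×55.4 + 0.12×38 + 0.54×43.6 = 46.94%
Difference = 46.94 − 47.1412 = -0.2012 pp.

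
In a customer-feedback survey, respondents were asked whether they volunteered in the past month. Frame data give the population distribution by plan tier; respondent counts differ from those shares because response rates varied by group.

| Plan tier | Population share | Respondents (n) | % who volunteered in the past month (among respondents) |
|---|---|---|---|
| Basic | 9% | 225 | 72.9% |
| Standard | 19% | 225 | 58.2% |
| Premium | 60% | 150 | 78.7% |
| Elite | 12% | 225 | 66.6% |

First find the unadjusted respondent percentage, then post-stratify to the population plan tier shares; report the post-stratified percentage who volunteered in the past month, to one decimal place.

72.8%

Without adjustment, the pooled respondent share is:
  (225/825)×72.9 + (225/825)×58.2 + (150/825)×78.7 + (225/825)×66.6 = 68.2273%
Post-stratified estimate weights by population shares:
  0.09×72.9 + 0.19×58.2 + 0.6×78.7 + 0.12×66.6 = 72.831%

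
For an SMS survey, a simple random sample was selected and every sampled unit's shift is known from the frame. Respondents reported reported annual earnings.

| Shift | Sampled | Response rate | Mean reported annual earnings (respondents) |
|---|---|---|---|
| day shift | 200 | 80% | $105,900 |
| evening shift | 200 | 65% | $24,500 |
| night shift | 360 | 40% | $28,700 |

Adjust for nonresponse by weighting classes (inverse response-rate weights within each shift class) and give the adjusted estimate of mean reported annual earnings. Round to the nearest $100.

With weight = n_sampled/n_responded per class, the weighted class total is n_sampled:
  day shift: 200 × 105,900 = 21,180,000
  evening shift: 200 × 24,500 = 4,900,000
  night shift: 360 × 28,700 = 10,332,000
Adjusted estimate = 36,412,000 / 760 = 47910.5 → $47,900.

$47,900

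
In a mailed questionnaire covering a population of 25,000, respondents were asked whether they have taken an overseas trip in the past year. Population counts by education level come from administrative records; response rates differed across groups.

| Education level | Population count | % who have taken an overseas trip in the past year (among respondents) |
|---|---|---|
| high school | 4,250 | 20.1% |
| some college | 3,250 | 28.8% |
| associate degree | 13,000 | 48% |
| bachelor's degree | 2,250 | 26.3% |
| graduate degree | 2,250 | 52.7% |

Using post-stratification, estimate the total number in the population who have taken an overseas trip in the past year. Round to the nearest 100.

9,800

Estimated count per cell = population count × respondent percentage:
  high school: 4,250 × 20.1% = 854.25
  some college: 3,250 × 28.8% = 936
  associate degree: 13,000 × 48% = 6240
  bachelor's degree: 2,250 × 26.3% = 591.75
  graduate degree: 2,250 × 52.7% = 1185.75
Estimated total = 9807.75 → 9,800.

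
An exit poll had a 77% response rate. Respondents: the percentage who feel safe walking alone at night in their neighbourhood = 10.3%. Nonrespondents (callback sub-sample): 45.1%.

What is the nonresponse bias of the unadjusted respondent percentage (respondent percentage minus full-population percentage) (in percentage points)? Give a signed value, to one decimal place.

-8.0 percentage points

Nonresponse fraction = 1 − 0.77 = 0.23.
Bias = (nonresponse fraction) × (respondent percentage − nonrespondent percentage)
     = 0.23 × (10.3 − 45.1) = 0.23 × -34.8 = -8.004.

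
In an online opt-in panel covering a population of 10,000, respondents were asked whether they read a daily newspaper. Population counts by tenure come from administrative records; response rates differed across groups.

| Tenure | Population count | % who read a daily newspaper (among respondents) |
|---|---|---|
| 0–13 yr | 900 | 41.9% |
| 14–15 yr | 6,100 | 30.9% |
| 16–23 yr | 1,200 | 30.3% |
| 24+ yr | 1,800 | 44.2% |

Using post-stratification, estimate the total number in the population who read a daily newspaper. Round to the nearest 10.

Apply each group's respondent rate to its population count:
  0–13 yr: 900 × 41.9% = 377.1
  14–15 yr: 6,100 × 30.9% = 1884.9
  16–23 yr: 1,200 × 30.3% = 363.6
  24+ yr: 1,800 × 44.2% = 795.6
Estimated total = 3421.2 → 3,420.

3,420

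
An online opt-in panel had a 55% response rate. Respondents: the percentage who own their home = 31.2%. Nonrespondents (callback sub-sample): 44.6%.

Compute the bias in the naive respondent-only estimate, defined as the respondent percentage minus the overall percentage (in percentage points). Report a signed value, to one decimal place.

Nonresponse fraction = 1 − 0.55 = 0.45.
Bias = (nonresponse fraction) × (respondent percentage − nonrespondent percentage)
     = 0.45 × (31.2 − 44.6) = 0.45 × -13.4 = -6.03.

-6.0 percentage points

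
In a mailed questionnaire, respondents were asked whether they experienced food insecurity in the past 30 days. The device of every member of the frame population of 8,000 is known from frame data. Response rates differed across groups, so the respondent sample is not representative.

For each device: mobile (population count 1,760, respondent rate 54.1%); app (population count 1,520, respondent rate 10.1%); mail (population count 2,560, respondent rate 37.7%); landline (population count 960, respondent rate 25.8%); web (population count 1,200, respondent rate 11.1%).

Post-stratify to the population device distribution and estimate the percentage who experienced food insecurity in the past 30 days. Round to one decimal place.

30.6%

Reweight to the known device distribution:
  mobile: (1,760/8,000) × 54.1 = 11.902
  app: (1,520/8,000) × 10.1 = 1.919
  mail: (2,560/8,000) × 37.7 = 12.064
  landline: (960/8,000) × 25.8 = 3.096
  web: (1,200/8,000) × 11.1 = 1.665
Post-stratified estimate = 30.646 → 30.6%.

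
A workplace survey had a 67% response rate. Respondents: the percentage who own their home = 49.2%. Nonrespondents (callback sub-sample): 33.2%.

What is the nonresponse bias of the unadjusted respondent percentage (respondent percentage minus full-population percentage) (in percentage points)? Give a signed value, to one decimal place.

Nonresponse fraction = 1 − 0.67 = 0.33.
Bias = (nonresponse fraction) × (respondent percentage − nonrespondent percentage)
     = 0.33 × (49.2 − 33.2) = 0.33 × 16 = 5.28.

+5.3 percentage points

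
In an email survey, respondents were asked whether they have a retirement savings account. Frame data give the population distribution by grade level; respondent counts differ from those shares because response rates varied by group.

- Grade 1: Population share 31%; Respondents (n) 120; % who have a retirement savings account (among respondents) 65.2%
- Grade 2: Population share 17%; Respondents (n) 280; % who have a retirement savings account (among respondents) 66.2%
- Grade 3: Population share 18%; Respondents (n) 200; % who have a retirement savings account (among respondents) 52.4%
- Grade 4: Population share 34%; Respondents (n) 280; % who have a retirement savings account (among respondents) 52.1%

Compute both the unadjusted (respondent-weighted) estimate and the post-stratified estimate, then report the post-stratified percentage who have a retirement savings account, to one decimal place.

Unadjusted (pooled respondent) estimate weights by respondent counts:
  (120/880)×65.2 + (280/880)×66.2 + (200/880)×52.4 + (280/880)×52.1 = 58.4409%
Post-stratified estimate weights by population shares:
  0.31×65.2 + 0.17×66.2 + 0.18×52.4 + 0.34×52.1 = 58.612%

58.6%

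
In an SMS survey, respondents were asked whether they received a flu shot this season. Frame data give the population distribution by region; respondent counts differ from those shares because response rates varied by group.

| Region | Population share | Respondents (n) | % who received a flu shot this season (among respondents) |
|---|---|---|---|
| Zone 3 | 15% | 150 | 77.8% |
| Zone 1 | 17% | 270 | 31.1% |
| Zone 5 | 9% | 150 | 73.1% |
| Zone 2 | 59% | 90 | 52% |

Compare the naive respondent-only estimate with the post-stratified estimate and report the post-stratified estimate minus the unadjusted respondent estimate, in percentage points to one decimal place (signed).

+0.1 percentage points

Without adjustment, the pooled respondent share is:
  (150/660)×77.8 + (270/660)×31.1 + (150/660)×73.1 + (90/660)×52 = 54.1091%
Post-stratifying to population shares instead:
  0.15×77.8 + 0.17×31.1 + 0.09×73.1 + 0.59×52 = 54.216%
Difference = 54.216 − 54.1091 = 0.1069 pp.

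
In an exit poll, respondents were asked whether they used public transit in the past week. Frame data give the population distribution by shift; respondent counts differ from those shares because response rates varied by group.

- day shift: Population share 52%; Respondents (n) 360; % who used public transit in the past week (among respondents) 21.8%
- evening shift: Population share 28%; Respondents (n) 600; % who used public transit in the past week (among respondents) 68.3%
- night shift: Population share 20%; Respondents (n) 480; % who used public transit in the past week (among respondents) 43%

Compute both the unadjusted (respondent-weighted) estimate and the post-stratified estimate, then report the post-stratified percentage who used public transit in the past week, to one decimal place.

Without adjustment, the pooled respondent share is:
  (360/1440)×21.8 + (600/1440)×68.3 + (480/1440)×43 = 48.2417%
Post-stratified estimate weights by population shares:
  0.52×21.8 + 0.28×68.3 + 0.2×43 = 39.06%

39.1%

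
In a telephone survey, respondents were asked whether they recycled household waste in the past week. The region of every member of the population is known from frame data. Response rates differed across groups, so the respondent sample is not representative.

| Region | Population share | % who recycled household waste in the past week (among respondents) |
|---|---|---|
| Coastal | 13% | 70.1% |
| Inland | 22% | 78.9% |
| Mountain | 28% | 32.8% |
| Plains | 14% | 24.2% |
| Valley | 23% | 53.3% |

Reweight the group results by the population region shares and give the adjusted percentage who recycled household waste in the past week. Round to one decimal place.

51.3%

Each cell contributes population-share × respondent value:
  Coastal: 0.13 × 70.1 = 9.113
  Inland: 0.22 × 78.9 = 17.358
  Mountain: 0.28 × 32.8 = 9.184
  Plains: 0.14 × 24.2 = 3.388
  Valley: 0.23 × 53.3 = 12.259
Post-stratified estimate = 51.302 → 51.3%.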